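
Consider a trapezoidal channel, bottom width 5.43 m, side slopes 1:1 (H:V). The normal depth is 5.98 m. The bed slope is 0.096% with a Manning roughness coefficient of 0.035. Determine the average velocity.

V = 1.86 m/s

With bottom width b = 5.43 m and side slope z = 1: A = (b + zy)y = (5.43 + 1×5.98)×5.98 = 68.23 m²; P = b + 2y√(1+z²) = 5.43 + 2×5.98×1.414 = 22.34 m.
Hydraulic radius R = A/P = 68.23/22.34 = 3.054 m.
From Manning's equation, V = (1/n) R^(2/3) S^(1/2) = (1/0.035) × 3.054^(2/3) × 0.00096^(1/2) = 1.86 m/s.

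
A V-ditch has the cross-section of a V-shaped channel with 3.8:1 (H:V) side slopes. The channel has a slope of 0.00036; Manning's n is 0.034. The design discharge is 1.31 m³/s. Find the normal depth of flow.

y_n = 1 m

Manning's equation rearranged: A R^(2/3) = nQ / (1·√S) = 0.034 × 1.31 / (√0.00036) = 2.347.
At y = 1.18 m: A R^(2/3) = 3.64 — over.
At y = 0.833 m: A R^(2/3) = 1.438 — short.
At y = 1 m: A R^(2/3) = 2.341 — close enough.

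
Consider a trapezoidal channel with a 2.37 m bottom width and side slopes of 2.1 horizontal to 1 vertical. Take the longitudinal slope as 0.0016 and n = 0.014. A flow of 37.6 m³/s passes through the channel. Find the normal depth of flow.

Manning's equation rearranged: A R^(2/3) = nQ / (1·√S) = 0.014 × 37.6 / (√0.0016) = 13.16.
At y = 1.73 m: A R^(2/3) = 10.36 — short.
At y = 2.19 m: A R^(2/3) = 17.38 — over.
At y = 1.93 m: A R^(2/3) = 13.15 — ≈ 13.16.

y_n = 1.93 m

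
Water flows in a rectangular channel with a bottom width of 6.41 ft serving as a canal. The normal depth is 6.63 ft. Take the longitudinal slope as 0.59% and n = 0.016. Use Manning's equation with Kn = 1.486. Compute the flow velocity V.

Flow area A = b·y = 6.41 × 6.63 = 42.5 ft². Wetted perimeter P = b + 2y = 6.41 + 2×6.63 = 19.67 ft.
Hydraulic radius R = A/P = 42.5/19.67 = 2.161 ft.
From Manning's equation, V = (1.486/n) R^(2/3) S^(1/2) = (1.486/0.016) × 2.161^(2/3) × 0.0059^(1/2) = 11.9 ft/s.

V = 11.9 ft/s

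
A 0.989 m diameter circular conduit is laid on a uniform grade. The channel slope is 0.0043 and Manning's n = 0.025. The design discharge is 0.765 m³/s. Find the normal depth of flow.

y_n = 0.78 m

Manning's equation rearranged: A R^(2/3) = nQ / (1·√S) = 0.025 × 0.765 / (√0.0043) = 0.2917.
Trying y = 0.92 m: A R^(2/3) = 0.3254 — high.
Trying y = 0.78 m: A R^(2/3) = 0.2916 — ≈ 0.2917.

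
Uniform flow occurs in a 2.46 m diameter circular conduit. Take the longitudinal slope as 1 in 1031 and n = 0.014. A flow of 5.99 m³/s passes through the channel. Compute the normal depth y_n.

y_n = 1.64 m

Manning's equation rearranged: A R^(2/3) = nQ / (1·√S) = 0.014 × 5.99 / (√0.0009699) = 2.693.
At y = 1.97 m: A R^(2/3) = 3.363 — too large.
At y = 1.29 m: A R^(2/3) = 1.862 — too small.
At y = 1.64 m: A R^(2/3) = 2.694 — close enough.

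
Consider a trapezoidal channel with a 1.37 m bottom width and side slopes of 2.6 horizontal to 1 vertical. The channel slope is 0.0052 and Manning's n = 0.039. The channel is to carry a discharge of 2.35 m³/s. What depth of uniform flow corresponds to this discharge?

Manning's equation rearranged: A R^(2/3) = nQ / (1·√S) = 0.039 × 2.35 / (√0.0052) = 1.271.
At y = 0.841 m: A R^(2/3) = 1.869 — too large.
At y = 0.577 m: A R^(2/3) = 0.84 — too small.
At y = 0.703 m: A R^(2/3) = 1.271 — matches.

y_n = 0.703 m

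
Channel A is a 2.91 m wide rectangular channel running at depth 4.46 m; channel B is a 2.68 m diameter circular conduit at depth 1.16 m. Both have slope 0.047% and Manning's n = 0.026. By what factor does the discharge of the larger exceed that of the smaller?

Channel A: Flow area A = b·y = 2.91 × 4.46 = 12.98 m². Wetted perimeter P = b + 2y = 2.91 + 2×4.46 = 11.83 m. Hydraulic radius R = A/P = 12.98/11.83 = 1.097 m. Q_A = (1/0.026)·12.98·1.097^(2/3)·√0.00047 = 11.51 m³/s.
Channel B: For a circular section of diameter D = 2.68 m at depth y = 1.16 m, the central angle is θ = 2 arccos(1 − 2y/D) = 2.872 rad. Then A = (D²/8)(θ − sin θ) = 2.34 m² and P = Dθ/2 = 3.849 m. Hydraulic radius R = A/P = 2.34/3.849 = 0.6079 m. Q_B = (1/0.026)·2.34·0.6079^(2/3)·√0.00047 = 1.4 m³/s.
The larger discharge is 11.51 m³/s and the smaller is 1.4 m³/s; the ratio is 8.22.

8.22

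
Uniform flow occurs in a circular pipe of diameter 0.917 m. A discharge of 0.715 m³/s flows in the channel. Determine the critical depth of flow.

At critical depth, Q² T / (g A³) = 1, i.e. A³/T = Q²/g = 0.715²/9.81 = 0.05211.
Trying y = 0.584 m: A³/T = 0.09914 — over.
Trying y = 0.429 m: A³/T = 0.03045 — short.
Trying y = 0.494 m: A³/T = 0.05221 — matches.

y_c = 0.494 m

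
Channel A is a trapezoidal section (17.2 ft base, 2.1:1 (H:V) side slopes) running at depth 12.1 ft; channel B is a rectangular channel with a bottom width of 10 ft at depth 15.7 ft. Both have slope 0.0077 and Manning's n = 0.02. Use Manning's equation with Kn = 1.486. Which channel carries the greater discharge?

channel A

Channel A: With bottom width b = 17.2 ft and side slope z = 2.1: A = (b + zy)y = (17.2 + 2.1×12.1)×12.1 = 515.6 ft²; P = b + 2y√(1+z²) = 17.2 + 2×12.1×2.326 = 73.49 ft. Hydraulic radius R = A/P = 515.6/73.49 = 7.016 ft. Q_A = (1.486/0.02)·515.6·7.016^(2/3)·√0.0077 = 12320 ft³/s.
Channel B: Flow area A = b·y = 10 × 15.7 = 157 ft². Wetted perimeter P = b + 2y = 10 + 2×15.7 = 41.4 ft. Hydraulic radius R = A/P = 157/41.4 = 3.792 ft. Q_B = (1.486/0.02)·157·3.792^(2/3)·√0.0077 = 2489 ft³/s.
Q_A = 12320 ft³/s vs Q_B = 2489 ft³/s, so channel A carries more.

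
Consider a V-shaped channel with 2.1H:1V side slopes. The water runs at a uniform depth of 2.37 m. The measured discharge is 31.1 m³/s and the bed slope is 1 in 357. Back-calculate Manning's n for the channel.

For a triangular section with side slope z = 2.1: A = zy² = 2.1×2.37² = 11.8 m²; P = 2y√(1+z²) = 2×2.37×2.326 = 11.02 m.
Hydraulic radius R = A/P = 11.8/11.02 = 1.07 m.
Rearranging Manning's equation: n = (1/Q) A R^(2/3) S^(1/2) = (1/31.1) × 11.8 × 1.07^(2/3) × √0.002801 = 0.021.

n = 0.021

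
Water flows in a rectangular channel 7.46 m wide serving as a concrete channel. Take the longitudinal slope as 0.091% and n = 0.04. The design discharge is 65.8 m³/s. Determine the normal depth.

Manning's equation rearranged: A R^(2/3) = nQ / (1·√S) = 0.04 × 65.8 / (√0.00091) = 87.25.
Try y = 5.57 m: A R^(2/3) = 71.01 — too small.
Try y = 7.69 m: A R^(2/3) = 106 — too large.
Try y = 6.56 m: A R^(2/3) = 87.18 — close enough.

y_n = 6.56 m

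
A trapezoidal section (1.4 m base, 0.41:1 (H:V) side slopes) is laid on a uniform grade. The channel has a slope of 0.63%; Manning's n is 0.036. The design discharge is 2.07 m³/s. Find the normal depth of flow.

Manning's equation rearranged: A R^(2/3) = nQ / (1·√S) = 0.036 × 2.07 / (√0.0063) = 0.9389.
Trying y = 1.1 m: A R^(2/3) = 1.348 — high.
Trying y = 0.694 m: A R^(2/3) = 0.638 — low.
Trying y = 0.882 m: A R^(2/3) = 0.9391 — ≈ 0.9389.

y_n = 0.882 m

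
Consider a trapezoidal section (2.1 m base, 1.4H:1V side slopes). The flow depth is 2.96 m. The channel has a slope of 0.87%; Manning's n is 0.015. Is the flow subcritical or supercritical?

supercritical

With bottom width b = 2.1 m and side slope z = 1.4: A = (b + zy)y = (2.1 + 1.4×2.96)×2.96 = 18.48 m²; P = b + 2y√(1+z²) = 2.1 + 2×2.96×1.72 = 12.29 m.
Hydraulic radius R = A/P = 18.48/12.29 = 1.504 m.
V = (1/n) R^(2/3) √S = (1/0.015) × 1.504^(2/3) × √0.0087 = 8.164 m/s. Hydraulic depth D_h = A/T = 18.48/10.39 = 1.779 m.
Froude number Fr = V/√(g·D_h) = 8.164/√(9.81×1.779) = 1.95, which is greater than 1, so the flow is supercritical.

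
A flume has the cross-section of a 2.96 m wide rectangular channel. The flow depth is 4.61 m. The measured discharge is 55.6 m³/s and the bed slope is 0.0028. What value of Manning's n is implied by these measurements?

Flow area A = b·y = 2.96 × 4.61 = 13.65 m². Wetted perimeter P = b + 2y = 2.96 + 2×4.61 = 12.18 m.
Hydraulic radius R = A/P = 13.65/12.18 = 1.12 m.
Rearranging Manning's equation: n = (1/Q) A R^(2/3) S^(1/2) = (1/55.6) × 13.65 × 1.12^(2/3) × √0.0028 = 0.014.

n = 0.014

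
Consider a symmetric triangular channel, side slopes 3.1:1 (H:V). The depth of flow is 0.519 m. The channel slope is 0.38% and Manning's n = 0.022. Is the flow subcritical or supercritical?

For a triangular section with side slope z = 3.1: A = zy² = 3.1×0.519² = 0.835 m²; P = 2y√(1+z²) = 2×0.519×3.257 = 3.381 m.
Hydraulic radius R = A/P = 0.835/3.381 = 0.247 m.
V = (1/n) R^(2/3) √S = (1/0.022) × 0.247^(2/3) × √0.0038 = 1.103 m/s. Hydraulic depth D_h = A/T = 0.835/3.218 = 0.2595 m.
Froude number Fr = V/√(g·D_h) = 1.103/√(9.81×0.2595) = 0.691, which is less than 1, so the flow is subcritical.

subcritical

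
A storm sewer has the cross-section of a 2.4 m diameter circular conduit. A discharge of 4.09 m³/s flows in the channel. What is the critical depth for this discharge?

At critical depth, Q² T / (g A³) = 1, i.e. A³/T = Q²/g = 4.09²/9.81 = 1.705.
At y = 0.764 m: A³/T = 0.8507 — too small.
At y = 1.07 m: A³/T = 3.11 — too large.
At y = 0.915 m: A³/T = 1.706 — close enough.

y_c = 0.915 m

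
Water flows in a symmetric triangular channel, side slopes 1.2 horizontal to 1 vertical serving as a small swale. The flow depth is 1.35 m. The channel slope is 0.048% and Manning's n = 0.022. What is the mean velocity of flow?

V = 0.643 m/s

For a triangular section with side slope z = 1.2: A = zy² = 1.2×1.35² = 2.187 m²; P = 2y√(1+z²) = 2×1.35×1.562 = 4.218 m.
Hydraulic radius R = A/P = 2.187/4.218 = 0.5185 m.
From Manning's equation, V = (1/n) R^(2/3) S^(1/2) = (1/0.022) × 0.5185^(2/3) × 0.00048^(1/2) = 0.643 m/s.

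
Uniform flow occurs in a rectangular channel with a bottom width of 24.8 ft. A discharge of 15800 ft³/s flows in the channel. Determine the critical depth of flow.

y_c = 23.3 ft

For a rectangular channel, critical depth y_c = (q²/g)^(1/3) where q = Q/b = 15800/24.8 = 637.1 ft²/s.
So y_c = (637.1²/32.2)^(1/3) = 23.3 ft.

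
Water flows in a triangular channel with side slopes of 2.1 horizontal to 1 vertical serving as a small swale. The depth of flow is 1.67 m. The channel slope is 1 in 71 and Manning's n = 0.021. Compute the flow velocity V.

V = 4.68 m/s

For a triangular section with side slope z = 2.1: A = zy² = 2.1×1.67² = 5.857 m²; P = 2y√(1+z²) = 2×1.67×2.326 = 7.769 m.
Hydraulic radius R = A/P = 5.857/7.769 = 0.7539 m.
From Manning's equation, V = (1/n) R^(2/3) S^(1/2) = (1/0.021) × 0.7539^(2/3) × 0.01408^(1/2) = 4.68 m/s.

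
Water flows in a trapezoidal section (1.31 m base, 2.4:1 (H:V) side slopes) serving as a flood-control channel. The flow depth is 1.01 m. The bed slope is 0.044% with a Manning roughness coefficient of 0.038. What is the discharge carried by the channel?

With bottom width b = 1.31 m and side slope z = 2.4: A = (b + zy)y = (1.31 + 2.4×1.01)×1.01 = 3.771 m²; P = b + 2y√(1+z²) = 1.31 + 2×1.01×2.6 = 6.562 m.
Hydraulic radius R = A/P = 3.771/6.562 = 0.5747 m.
Manning's equation: Q = (1/n) A R^(2/3) S^(1/2) = (1/0.038) × 3.771 × 0.5747^(2/3) × 0.00044^(1/2) = 1.44 m³/s.

Q = 1.44 m³/s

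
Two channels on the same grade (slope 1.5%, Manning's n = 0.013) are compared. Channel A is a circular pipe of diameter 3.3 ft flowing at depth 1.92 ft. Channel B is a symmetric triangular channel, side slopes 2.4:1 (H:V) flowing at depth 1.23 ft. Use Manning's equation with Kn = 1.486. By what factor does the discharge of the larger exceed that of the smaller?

1.94

Channel A: For a circular section of diameter D = 3.3 ft at depth y = 1.92 ft, the central angle is θ = 2 arccos(1 − 2y/D) = 3.47 rad. Then A = (D²/8)(θ − sin θ) = 5.164 ft² and P = Dθ/2 = 5.726 ft. Hydraulic radius R = A/P = 5.164/5.726 = 0.9018 ft. Q_A = (1.486/0.013)·5.164·0.9018^(2/3)·√0.015 = 67.47 ft³/s.
Channel B: For a triangular section with side slope z = 2.4: A = zy² = 2.4×1.23² = 3.631 ft²; P = 2y√(1+z²) = 2×1.23×2.6 = 6.396 ft. Hydraulic radius R = A/P = 3.631/6.396 = 0.5677 ft. Q_B = (1.486/0.013)·3.631·0.5677^(2/3)·√0.015 = 34.85 ft³/s.
The larger discharge is 67.47 ft³/s and the smaller is 34.85 ft³/s; the ratio is 1.94.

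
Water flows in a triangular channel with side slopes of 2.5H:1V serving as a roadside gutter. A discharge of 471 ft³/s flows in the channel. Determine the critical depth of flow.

y_c = 4.66 ft

At critical depth, Q² T / (g A³) = 1, i.e. A³/T = Q²/g = 471²/32.2 = 6889.
Trying y = 3.2 ft: A³/T = 1049 — low.
Trying y = 5.09 ft: A³/T = 10680 — high.
Trying y = 4.66 ft: A³/T = 6867 — matches.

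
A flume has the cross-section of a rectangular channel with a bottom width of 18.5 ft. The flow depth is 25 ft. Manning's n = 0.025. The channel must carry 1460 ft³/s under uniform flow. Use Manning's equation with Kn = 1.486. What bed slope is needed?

S = 0.000221

Flow area A = b·y = 18.5 × 25 = 462.5 ft². Wetted perimeter P = b + 2y = 18.5 + 2×25 = 68.5 ft.
Hydraulic radius R = A/P = 462.5/68.5 = 6.752 ft.
From Manning's equation, S = [nQ / (1.486 A R^(2/3))]² = [0.025 × 1460 / (1.486 × 462.5 × 6.752^(2/3))]² = 0.000221.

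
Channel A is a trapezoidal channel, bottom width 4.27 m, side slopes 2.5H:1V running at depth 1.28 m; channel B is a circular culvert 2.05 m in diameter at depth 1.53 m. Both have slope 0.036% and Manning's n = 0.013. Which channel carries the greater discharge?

Channel A: With bottom width b = 4.27 m and side slope z = 2.5: A = (b + zy)y = (4.27 + 2.5×1.28)×1.28 = 9.562 m²; P = b + 2y√(1+z²) = 4.27 + 2×1.28×2.693 = 11.16 m. Hydraulic radius R = A/P = 9.562/11.16 = 0.8565 m. Q_A = (1/0.013)·9.562·0.8565^(2/3)·√0.00036 = 12.59 m³/s.
Channel B: For a circular section of diameter D = 2.05 m at depth y = 1.53 m, the central angle is θ = 2 arccos(1 − 2y/D) = 4.172 rad. Then A = (D²/8)(θ − sin θ) = 2.642 m² and P = Dθ/2 = 4.276 m. Hydraulic radius R = A/P = 2.642/4.276 = 0.6178 m. Q_B = (1/0.013)·2.642·0.6178^(2/3)·√0.00036 = 2.797 m³/s.
Q_A = 12.59 m³/s vs Q_B = 2.797 m³/s, so channel A carries more.

channel A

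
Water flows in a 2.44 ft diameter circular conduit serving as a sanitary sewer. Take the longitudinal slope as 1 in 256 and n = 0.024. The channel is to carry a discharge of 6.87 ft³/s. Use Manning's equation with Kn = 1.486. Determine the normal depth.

Manning's equation rearranged: A R^(2/3) = nQ / (1.486·√S) = 0.024 × 6.87 / (1.486 × √0.003906) = 1.775.
Try y = 1.51 ft: A R^(2/3) = 2.368 — high.
Try y = 1.13 ft: A R^(2/3) = 1.473 — low.
Try y = 1.26 ft: A R^(2/3) = 1.776 — ≈ 1.775.

y_n = 1.26 ft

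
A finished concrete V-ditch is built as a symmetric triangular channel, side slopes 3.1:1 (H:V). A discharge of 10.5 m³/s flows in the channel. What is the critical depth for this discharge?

At critical depth, Q² T / (g A³) = 1, i.e. A³/T = Q²/g = 10.5²/9.81 = 11.24.
Trying y = 1.51 m: A³/T = 37.72 — too large.
Trying y = 0.879 m: A³/T = 2.521 — too small.
Trying y = 1.19 m: A³/T = 11.47 — matches.

y_c = 1.19 m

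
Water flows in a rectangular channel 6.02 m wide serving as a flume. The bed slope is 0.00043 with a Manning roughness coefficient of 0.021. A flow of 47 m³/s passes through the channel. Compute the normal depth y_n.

Manning's equation rearranged: A R^(2/3) = nQ / (1·√S) = 0.021 × 47 / (√0.00043) = 47.6.
Try y = 6.39 m: A R^(2/3) = 62 — over.
Try y = 3.61 m: A R^(2/3) = 30.24 — short.
Try y = 5.15 m: A R^(2/3) = 47.55 — close enough.

y_n = 5.15 m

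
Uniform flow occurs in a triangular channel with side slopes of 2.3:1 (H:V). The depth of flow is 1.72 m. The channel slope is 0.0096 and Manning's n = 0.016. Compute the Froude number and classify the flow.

For a triangular section with side slope z = 2.3: A = zy² = 2.3×1.72² = 6.804 m²; P = 2y√(1+z²) = 2×1.72×2.508 = 8.627 m.
Hydraulic radius R = A/P = 6.804/8.627 = 0.7887 m.
V = (1/n) R^(2/3) √S = (1/0.016) × 0.7887^(2/3) × √0.0096 = 5.227 m/s. Hydraulic depth D_h = A/T = 6.804/7.912 = 0.86 m.
Froude number Fr = V/√(g·D_h) = 5.227/√(9.81×0.86) = 1.8, which is greater than 1, so the flow is supercritical.

supercritical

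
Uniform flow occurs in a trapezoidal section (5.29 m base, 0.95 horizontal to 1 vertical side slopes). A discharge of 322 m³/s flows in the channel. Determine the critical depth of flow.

y_c = 5.29 m

At critical depth, Q² T / (g A³) = 1, i.e. A³/T = Q²/g = 322²/9.81 = 10570.
Trying y = 4.25 m: A³/T = 4661 — short.
Trying y = 6.33 m: A³/T = 21150 — over.
Trying y = 5.29 m: A³/T = 10590 — ≈ 10570.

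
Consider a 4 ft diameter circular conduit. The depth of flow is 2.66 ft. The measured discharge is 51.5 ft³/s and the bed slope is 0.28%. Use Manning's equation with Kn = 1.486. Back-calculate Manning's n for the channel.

For a circular section of diameter D = 4 ft at depth y = 2.66 ft, the central angle is θ = 2 arccos(1 − 2y/D) = 3.814 rad. Then A = (D²/8)(θ − sin θ) = 8.874 ft² and P = Dθ/2 = 7.628 ft.
Hydraulic radius R = A/P = 8.874/7.628 = 1.163 ft.
Rearranging Manning's equation: n = (1.486/Q) A R^(2/3) S^(1/2) = (1.486/51.5) × 8.874 × 1.163^(2/3) × √0.0028 = 0.015.

n = 0.015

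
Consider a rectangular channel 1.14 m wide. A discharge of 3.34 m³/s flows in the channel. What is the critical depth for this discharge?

For a rectangular channel, critical depth y_c = (q²/g)^(1/3) where q = Q/b = 3.34/1.14 = 2.93 m²/s.
So y_c = (2.93²/9.81)^(1/3) = 0.956 m.

y_c = 0.956 m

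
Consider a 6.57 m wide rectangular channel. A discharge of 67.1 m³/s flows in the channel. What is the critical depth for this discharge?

For a rectangular channel, critical depth y_c = (q²/g)^(1/3) where q = Q/b = 67.1/6.57 = 10.21 m²/s.
So y_c = (10.21²/9.81)^(1/3) = 2.2 m.

y_c = 2.2 m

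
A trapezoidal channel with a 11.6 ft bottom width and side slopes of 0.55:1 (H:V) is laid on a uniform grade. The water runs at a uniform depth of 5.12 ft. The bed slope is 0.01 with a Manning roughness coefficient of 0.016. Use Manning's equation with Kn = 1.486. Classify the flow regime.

With bottom width b = 11.6 ft and side slope z = 0.55: A = (b + zy)y = (11.6 + 0.55×5.12)×5.12 = 73.81 ft²; P = b + 2y√(1+z²) = 11.6 + 2×5.12×1.141 = 23.29 ft.
Hydraulic radius R = A/P = 73.81/23.29 = 3.17 ft.
V = (1.486/n) R^(2/3) √S = (1.486/0.016) × 3.17^(2/3) × √0.01 = 20.04 ft/s. Hydraulic depth D_h = A/T = 73.81/17.23 = 4.283 ft.
Froude number Fr = V/√(g·D_h) = 20.04/√(32.2×4.283) = 1.71, which is greater than 1, so the flow is supercritical.

supercritical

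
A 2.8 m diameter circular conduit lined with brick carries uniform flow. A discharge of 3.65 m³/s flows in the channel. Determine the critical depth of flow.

At critical depth, Q² T / (g A³) = 1, i.e. A³/T = Q²/g = 3.65²/9.81 = 1.358.
Trying y = 0.726 m: A³/T = 0.8292 — short.
Trying y = 0.955 m: A³/T = 2.401 — over.
Trying y = 0.824 m: A³/T = 1.356 — close enough.

y_c = 0.824 m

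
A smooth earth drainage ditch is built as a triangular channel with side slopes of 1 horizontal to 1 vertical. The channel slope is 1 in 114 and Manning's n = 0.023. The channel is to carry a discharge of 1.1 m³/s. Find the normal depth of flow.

Manning's equation rearranged: A R^(2/3) = nQ / (1·√S) = 0.023 × 1.1 / (√0.008772) = 0.2701.
Try y = 0.644 m: A R^(2/3) = 0.1546 — short.
Try y = 0.915 m: A R^(2/3) = 0.3945 — over.
Try y = 0.794 m: A R^(2/3) = 0.2703 — ≈ 0.2701.

y_n = 0.794 m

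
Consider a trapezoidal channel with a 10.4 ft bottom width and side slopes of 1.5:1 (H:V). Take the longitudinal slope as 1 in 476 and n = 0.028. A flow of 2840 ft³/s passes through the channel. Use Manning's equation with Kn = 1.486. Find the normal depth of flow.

Manning's equation rearranged: A R^(2/3) = nQ / (1.486·√S) = 0.028 × 2840 / (1.486 × √0.002101) = 1168.
At y = 14.6 ft: A R^(2/3) = 1804 — high.
At y = 9.93 ft: A R^(2/3) = 776.6 — low.
At y = 12 ft: A R^(2/3) = 1169 — ≈ 1168.

y_n = 12 ft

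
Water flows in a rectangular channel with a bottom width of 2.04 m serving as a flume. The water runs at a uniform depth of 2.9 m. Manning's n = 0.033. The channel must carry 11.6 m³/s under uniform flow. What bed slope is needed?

S = 0.00609

Flow area A = b·y = 2.04 × 2.9 = 5.916 m². Wetted perimeter P = b + 2y = 2.04 + 2×2.9 = 7.84 m.
Hydraulic radius R = A/P = 5.916/7.84 = 0.7546 m.
From Manning's equation, S = [nQ / (1 A R^(2/3))]² = [0.033 × 11.6 / (1 × 5.916 × 0.7546^(2/3))]² = 0.00609.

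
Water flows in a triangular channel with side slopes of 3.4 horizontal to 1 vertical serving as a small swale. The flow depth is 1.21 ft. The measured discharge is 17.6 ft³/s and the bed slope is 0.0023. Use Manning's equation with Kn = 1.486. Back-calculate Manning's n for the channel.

n = 0.014

For a triangular section with side slope z = 3.4: A = zy² = 3.4×1.21² = 4.978 ft²; P = 2y√(1+z²) = 2×1.21×3.544 = 8.577 ft.
Hydraulic radius R = A/P = 4.978/8.577 = 0.5804 ft.
Rearranging Manning's equation: n = (1.486/Q) A R^(2/3) S^(1/2) = (1.486/17.6) × 4.978 × 0.5804^(2/3) × √0.0023 = 0.014.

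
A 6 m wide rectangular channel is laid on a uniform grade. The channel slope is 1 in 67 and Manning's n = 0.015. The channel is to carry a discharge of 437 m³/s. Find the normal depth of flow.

Manning's equation rearranged: A R^(2/3) = nQ / (1·√S) = 0.015 × 437 / (√0.01493) = 53.65.
Trying y = 6.64 m: A R^(2/3) = 64.63 — over.
Trying y = 4.22 m: A R^(2/3) = 36.82 — short.
Trying y = 5.7 m: A R^(2/3) = 53.66 — matches.

y_n = 5.7 m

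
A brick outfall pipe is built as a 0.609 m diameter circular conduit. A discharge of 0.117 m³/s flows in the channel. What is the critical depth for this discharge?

At critical depth, Q² T / (g A³) = 1, i.e. A³/T = Q²/g = 0.117²/9.81 = 0.001395.
Try y = 0.237 m: A³/T = 0.001942 — high.
Try y = 0.167 m: A³/T = 0.0005018 — low.
Try y = 0.217 m: A³/T = 0.001383 — matches.

y_c = 0.217 m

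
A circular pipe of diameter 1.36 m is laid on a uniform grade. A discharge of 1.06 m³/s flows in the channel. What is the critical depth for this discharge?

At critical depth, Q² T / (g A³) = 1, i.e. A³/T = Q²/g = 1.06²/9.81 = 0.1145.
At y = 0.377 m: A³/T = 0.02907 — too small.
At y = 0.584 m: A³/T = 0.1574 — too large.
At y = 0.538 m: A³/T = 0.1149 — matches.

y_c = 0.538 m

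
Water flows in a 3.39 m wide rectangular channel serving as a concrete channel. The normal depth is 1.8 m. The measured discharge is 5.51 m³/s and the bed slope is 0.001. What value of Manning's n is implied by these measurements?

n = 0.032

Flow area A = b·y = 3.39 × 1.8 = 6.102 m². Wetted perimeter P = b + 2y = 3.39 + 2×1.8 = 6.99 m.
Hydraulic radius R = A/P = 6.102/6.99 = 0.873 m.
Rearranging Manning's equation: n = (1/Q) A R^(2/3) S^(1/2) = (1/5.51) × 6.102 × 0.873^(2/3) × √0.001 = 0.032.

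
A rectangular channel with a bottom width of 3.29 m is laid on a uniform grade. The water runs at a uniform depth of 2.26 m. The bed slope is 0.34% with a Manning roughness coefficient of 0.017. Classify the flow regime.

Flow area A = b·y = 3.29 × 2.26 = 7.435 m². Wetted perimeter P = b + 2y = 3.29 + 2×2.26 = 7.81 m.
Hydraulic radius R = A/P = 7.435/7.81 = 0.952 m.
V = (1/n) R^(2/3) √S = (1/0.017) × 0.952^(2/3) × √0.0034 = 3.319 m/s. Hydraulic depth D_h = A/T = 7.435/3.29 = 2.26 m.
Froude number Fr = V/√(g·D_h) = 3.319/√(9.81×2.26) = 0.705, which is less than 1, so the flow is subcritical.

subcritical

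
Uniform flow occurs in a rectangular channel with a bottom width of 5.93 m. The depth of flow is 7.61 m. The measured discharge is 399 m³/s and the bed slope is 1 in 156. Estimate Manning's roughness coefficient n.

Flow area A = b·y = 5.93 × 7.61 = 45.13 m². Wetted perimeter P = b + 2y = 5.93 + 2×7.61 = 21.15 m.
Hydraulic radius R = A/P = 45.13/21.15 = 2.134 m.
Rearranging Manning's equation: n = (1/Q) A R^(2/3) S^(1/2) = (1/399) × 45.13 × 2.134^(2/3) × √0.00641 = 0.015.

n = 0.015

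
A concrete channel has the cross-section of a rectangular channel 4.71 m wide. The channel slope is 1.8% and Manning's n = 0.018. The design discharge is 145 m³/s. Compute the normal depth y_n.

y_n = 3.33 m

Manning's equation rearranged: A R^(2/3) = nQ / (1·√S) = 0.018 × 145 / (√0.018) = 19.45.
Trying y = 4.11 m: A R^(2/3) = 25.33 — high.
Trying y = 2.38 m: A R^(2/3) = 12.54 — low.
Trying y = 3.33 m: A R^(2/3) = 19.44 — ≈ 19.45.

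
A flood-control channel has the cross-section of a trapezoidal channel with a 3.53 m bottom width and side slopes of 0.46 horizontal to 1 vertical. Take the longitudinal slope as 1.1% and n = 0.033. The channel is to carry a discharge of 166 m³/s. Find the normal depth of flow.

Manning's equation rearranged: A R^(2/3) = nQ / (1·√S) = 0.033 × 166 / (√0.011) = 52.23.
Trying y = 3.83 m: A R^(2/3) = 28.81 — short.
Trying y = 5.34 m: A R^(2/3) = 52.28 — ≈ 52.23.

y_n = 5.34 m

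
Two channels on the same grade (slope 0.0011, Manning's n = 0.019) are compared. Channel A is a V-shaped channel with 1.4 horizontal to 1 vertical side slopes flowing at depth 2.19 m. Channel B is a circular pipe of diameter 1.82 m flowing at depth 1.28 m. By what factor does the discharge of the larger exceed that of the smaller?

4.8

Channel A: For a triangular section with side slope z = 1.4: A = zy² = 1.4×2.19² = 6.715 m²; P = 2y√(1+z²) = 2×2.19×1.72 = 7.536 m. Hydraulic radius R = A/P = 6.715/7.536 = 0.891 m. Q_A = (1/0.019)·6.715·0.891^(2/3)·√0.0011 = 10.85 m³/s.
Channel B: For a circular section of diameter D = 1.82 m at depth y = 1.28 m, the central angle is θ = 2 arccos(1 − 2y/D) = 3.979 rad. Then A = (D²/8)(θ − sin θ) = 1.955 m² and P = Dθ/2 = 3.621 m. Hydraulic radius R = A/P = 1.955/3.621 = 0.54 m. Q_B = (1/0.019)·1.955·0.54^(2/3)·√0.0011 = 2.263 m³/s.
The larger discharge is 10.85 m³/s and the smaller is 2.263 m³/s; the ratio is 4.8.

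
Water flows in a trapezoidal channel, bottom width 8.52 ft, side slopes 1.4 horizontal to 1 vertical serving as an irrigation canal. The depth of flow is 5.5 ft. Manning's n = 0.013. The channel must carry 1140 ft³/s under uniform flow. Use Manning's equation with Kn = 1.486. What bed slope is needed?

S = 0.0026

With bottom width b = 8.52 ft and side slope z = 1.4: A = (b + zy)y = (8.52 + 1.4×5.5)×5.5 = 89.21 ft²; P = b + 2y√(1+z²) = 8.52 + 2×5.5×1.72 = 27.45 ft.
Hydraulic radius R = A/P = 89.21/27.45 = 3.25 ft.
From Manning's equation, S = [nQ / (1.486 A R^(2/3))]² = [0.013 × 1140 / (1.486 × 89.21 × 3.25^(2/3))]² = 0.0026.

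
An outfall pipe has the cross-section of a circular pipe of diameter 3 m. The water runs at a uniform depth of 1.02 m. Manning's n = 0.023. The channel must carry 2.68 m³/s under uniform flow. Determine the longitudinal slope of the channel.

For a circular section of diameter D = 3 m at depth y = 1.02 m, the central angle is θ = 2 arccos(1 − 2y/D) = 2.49 rad. Then A = (D²/8)(θ − sin θ) = 2.119 m² and P = Dθ/2 = 3.735 m.
Hydraulic radius R = A/P = 2.119/3.735 = 0.5674 m.
From Manning's equation, S = [nQ / (1 A R^(2/3))]² = [0.023 × 2.68 / (1 × 2.119 × 0.5674^(2/3))]² = 0.0018.

S = 0.0018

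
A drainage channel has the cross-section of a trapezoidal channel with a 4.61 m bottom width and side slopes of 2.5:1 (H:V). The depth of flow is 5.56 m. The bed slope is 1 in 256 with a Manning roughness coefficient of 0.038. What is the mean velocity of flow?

With bottom width b = 4.61 m and side slope z = 2.5: A = (b + zy)y = (4.61 + 2.5×5.56)×5.56 = 102.9 m²; P = b + 2y√(1+z²) = 4.61 + 2×5.56×2.693 = 34.55 m.
Hydraulic radius R = A/P = 102.9/34.55 = 2.979 m.
From Manning's equation, V = (1/n) R^(2/3) S^(1/2) = (1/0.038) × 2.979^(2/3) × 0.003906^(1/2) = 3.4 m/s.

V = 3.4 m/s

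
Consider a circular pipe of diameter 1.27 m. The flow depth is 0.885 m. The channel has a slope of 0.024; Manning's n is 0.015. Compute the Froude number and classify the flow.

For a circular section of diameter D = 1.27 m at depth y = 0.885 m, the central angle is θ = 2 arccos(1 − 2y/D) = 3.951 rad. Then A = (D²/8)(θ − sin θ) = 0.9425 m² and P = Dθ/2 = 2.509 m.
Hydraulic radius R = A/P = 0.9425/2.509 = 0.3757 m.
V = (1/n) R^(2/3) √S = (1/0.015) × 0.3757^(2/3) × √0.024 = 5.377 m/s. Hydraulic depth D_h = A/T = 0.9425/1.167 = 0.8073 m.
Froude number Fr = V/√(g·D_h) = 5.377/√(9.81×0.8073) = 1.91, which is greater than 1, so the flow is supercritical.

supercritical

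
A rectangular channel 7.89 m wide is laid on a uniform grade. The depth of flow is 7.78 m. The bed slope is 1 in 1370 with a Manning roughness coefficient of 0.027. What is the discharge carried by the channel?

Flow area A = b·y = 7.89 × 7.78 = 61.38 m². Wetted perimeter P = b + 2y = 7.89 + 2×7.78 = 23.45 m.
Hydraulic radius R = A/P = 61.38/23.45 = 2.618 m.
Manning's equation: Q = (1/n) A R^(2/3) S^(1/2) = (1/0.027) × 61.38 × 2.618^(2/3) × 0.0007299^(1/2) = 117 m³/s.

Q = 117 m³/s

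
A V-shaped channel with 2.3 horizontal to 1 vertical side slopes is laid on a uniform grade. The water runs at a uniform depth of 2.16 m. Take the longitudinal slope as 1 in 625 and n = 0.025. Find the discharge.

Q = 17.1 m³/s

For a triangular section with side slope z = 2.3: A = zy² = 2.3×2.16² = 10.73 m²; P = 2y√(1+z²) = 2×2.16×2.508 = 10.83 m.
Hydraulic radius R = A/P = 10.73/10.83 = 0.9904 m.
Manning's equation: Q = (1/n) A R^(2/3) S^(1/2) = (1/0.025) × 10.73 × 0.9904^(2/3) × 0.0016^(1/2) = 17.1 m³/s.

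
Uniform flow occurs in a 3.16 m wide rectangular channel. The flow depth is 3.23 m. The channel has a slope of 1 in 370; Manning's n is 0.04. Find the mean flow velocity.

Flow area A = b·y = 3.16 × 3.23 = 10.21 m². Wetted perimeter P = b + 2y = 3.16 + 2×3.23 = 9.62 m.
Hydraulic radius R = A/P = 10.21/9.62 = 1.061 m.
From Manning's equation, V = (1/n) R^(2/3) S^(1/2) = (1/0.04) × 1.061^(2/3) × 0.002703^(1/2) = 1.35 m/s.

V = 1.35 m/s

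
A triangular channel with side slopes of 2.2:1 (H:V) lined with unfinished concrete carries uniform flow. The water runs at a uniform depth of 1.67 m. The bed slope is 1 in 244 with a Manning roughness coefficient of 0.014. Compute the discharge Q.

Q = 23.4 m³/s

For a triangular section with side slope z = 2.2: A = zy² = 2.2×1.67² = 6.136 m²; P = 2y√(1+z²) = 2×1.67×2.417 = 8.071 m.
Hydraulic radius R = A/P = 6.136/8.071 = 0.7602 m.
Manning's equation: Q = (1/n) A R^(2/3) S^(1/2) = (1/0.014) × 6.136 × 0.7602^(2/3) × 0.004098^(1/2) = 23.4 m³/s.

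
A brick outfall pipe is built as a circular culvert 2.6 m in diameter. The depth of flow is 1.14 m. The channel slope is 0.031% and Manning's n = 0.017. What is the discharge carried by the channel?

For a circular section of diameter D = 2.6 m at depth y = 1.14 m, the central angle is θ = 2 arccos(1 − 2y/D) = 2.895 rad. Then A = (D²/8)(θ − sin θ) = 2.24 m² and P = Dθ/2 = 3.763 m.
Hydraulic radius R = A/P = 2.24/3.763 = 0.5951 m.
Manning's equation: Q = (1/n) A R^(2/3) S^(1/2) = (1/0.017) × 2.24 × 0.5951^(2/3) × 0.00031^(1/2) = 1.64 m³/s.

Q = 1.64 m³/s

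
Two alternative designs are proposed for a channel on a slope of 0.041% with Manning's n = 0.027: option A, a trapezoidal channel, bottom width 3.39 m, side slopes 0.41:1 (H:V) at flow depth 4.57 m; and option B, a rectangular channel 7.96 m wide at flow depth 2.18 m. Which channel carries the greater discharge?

Channel A: With bottom width b = 3.39 m and side slope z = 0.41: A = (b + zy)y = (3.39 + 0.41×4.57)×4.57 = 24.06 m²; P = b + 2y√(1+z²) = 3.39 + 2×4.57×1.081 = 13.27 m. Hydraulic radius R = A/P = 24.06/13.27 = 1.813 m. Q_A = (1/0.027)·24.06·1.813^(2/3)·√0.00041 = 26.82 m³/s.
Channel B: Flow area A = b·y = 7.96 × 2.18 = 17.35 m². Wetted perimeter P = b + 2y = 7.96 + 2×2.18 = 12.32 m. Hydraulic radius R = A/P = 17.35/12.32 = 1.409 m. Q_B = (1/0.027)·17.35·1.409^(2/3)·√0.00041 = 16.35 m³/s.
Q_A = 26.82 m³/s vs Q_B = 16.35 m³/s, so channel A carries more.

channel A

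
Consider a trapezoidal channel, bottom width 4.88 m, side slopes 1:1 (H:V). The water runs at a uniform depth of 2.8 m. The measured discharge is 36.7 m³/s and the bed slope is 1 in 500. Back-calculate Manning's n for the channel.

n = 0.037

With bottom width b = 4.88 m and side slope z = 1: A = (b + zy)y = (4.88 + 1×2.8)×2.8 = 21.5 m²; P = b + 2y√(1+z²) = 4.88 + 2×2.8×1.414 = 12.8 m.
Hydraulic radius R = A/P = 21.5/12.8 = 1.68 m.
Rearranging Manning's equation: n = (1/Q) A R^(2/3) S^(1/2) = (1/36.7) × 21.5 × 1.68^(2/3) × √0.002 = 0.037.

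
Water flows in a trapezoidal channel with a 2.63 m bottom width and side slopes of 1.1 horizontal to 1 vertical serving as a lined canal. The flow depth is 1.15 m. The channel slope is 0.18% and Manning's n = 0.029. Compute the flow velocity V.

With bottom width b = 2.63 m and side slope z = 1.1: A = (b + zy)y = (2.63 + 1.1×1.15)×1.15 = 4.479 m²; P = b + 2y√(1+z²) = 2.63 + 2×1.15×1.487 = 6.049 m.
Hydraulic radius R = A/P = 4.479/6.049 = 0.7405 m.
From Manning's equation, V = (1/n) R^(2/3) S^(1/2) = (1/0.029) × 0.7405^(2/3) × 0.0018^(1/2) = 1.2 m/s.

V = 1.2 m/s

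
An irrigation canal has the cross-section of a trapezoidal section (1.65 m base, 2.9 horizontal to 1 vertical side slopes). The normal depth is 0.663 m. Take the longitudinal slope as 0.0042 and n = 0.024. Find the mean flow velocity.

V = 1.5 m/s

With bottom width b = 1.65 m and side slope z = 2.9: A = (b + zy)y = (1.65 + 2.9×0.663)×0.663 = 2.369 m²; P = b + 2y√(1+z²) = 1.65 + 2×0.663×3.068 = 5.718 m.
Hydraulic radius R = A/P = 2.369/5.718 = 0.4143 m.
From Manning's equation, V = (1/n) R^(2/3) S^(1/2) = (1/0.024) × 0.4143^(2/3) × 0.0042^(1/2) = 1.5 m/s.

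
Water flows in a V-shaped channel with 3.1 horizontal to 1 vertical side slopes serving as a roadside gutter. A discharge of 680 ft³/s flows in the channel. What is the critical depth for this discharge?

y_c = 4.96 ft

At critical depth, Q² T / (g A³) = 1, i.e. A³/T = Q²/g = 680²/32.2 = 14360.
At y = 4.17 ft: A³/T = 6059 — short.
At y = 5.9 ft: A³/T = 34350 — over.
At y = 4.96 ft: A³/T = 14420 — ≈ 14360.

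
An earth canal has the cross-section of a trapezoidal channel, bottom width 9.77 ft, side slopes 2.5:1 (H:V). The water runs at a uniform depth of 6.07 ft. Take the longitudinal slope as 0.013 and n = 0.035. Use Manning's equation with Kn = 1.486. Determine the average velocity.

V = 11.3 ft/s

With bottom width b = 9.77 ft and side slope z = 2.5: A = (b + zy)y = (9.77 + 2.5×6.07)×6.07 = 151.4 ft²; P = b + 2y√(1+z²) = 9.77 + 2×6.07×2.693 = 42.46 ft.
Hydraulic radius R = A/P = 151.4/42.46 = 3.566 ft.
From Manning's equation, V = (1.486/n) R^(2/3) S^(1/2) = (1.486/0.035) × 3.566^(2/3) × 0.013^(1/2) = 11.3 ft/s.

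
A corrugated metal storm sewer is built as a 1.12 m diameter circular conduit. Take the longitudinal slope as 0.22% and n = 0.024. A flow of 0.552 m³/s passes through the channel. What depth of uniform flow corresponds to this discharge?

Manning's equation rearranged: A R^(2/3) = nQ / (1·√S) = 0.024 × 0.552 / (√0.0022) = 0.2824.
Trying y = 0.589 m: A R^(2/3) = 0.2295 — short.
Trying y = 0.671 m: A R^(2/3) = 0.2826 — close enough.

y_n = 0.671 m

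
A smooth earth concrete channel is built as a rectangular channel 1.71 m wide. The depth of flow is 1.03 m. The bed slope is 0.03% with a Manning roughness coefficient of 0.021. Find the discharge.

Q = 0.875 m³/s

Flow area A = b·y = 1.71 × 1.03 = 1.761 m². Wetted perimeter P = b + 2y = 1.71 + 2×1.03 = 3.77 m.
Hydraulic radius R = A/P = 1.761/3.77 = 0.4672 m.
Manning's equation: Q = (1/n) A R^(2/3) S^(1/2) = (1/0.021) × 1.761 × 0.4672^(2/3) × 0.0003^(1/2) = 0.875 m³/s.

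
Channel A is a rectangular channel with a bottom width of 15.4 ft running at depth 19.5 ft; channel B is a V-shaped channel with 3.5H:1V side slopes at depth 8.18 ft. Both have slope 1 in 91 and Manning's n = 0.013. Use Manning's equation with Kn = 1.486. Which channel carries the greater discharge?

channel A

Channel A: Flow area A = b·y = 15.4 × 19.5 = 300.3 ft². Wetted perimeter P = b + 2y = 15.4 + 2×19.5 = 54.4 ft. Hydraulic radius R = A/P = 300.3/54.4 = 5.52 ft. Q_A = (1.486/0.013)·300.3·5.52^(2/3)·√0.01099 = 11240 ft³/s.
Channel B: For a triangular section with side slope z = 3.5: A = zy² = 3.5×8.18² = 234.2 ft²; P = 2y√(1+z²) = 2×8.18×3.64 = 59.55 ft. Hydraulic radius R = A/P = 234.2/59.55 = 3.933 ft. Q_B = (1.486/0.013)·234.2·3.933^(2/3)·√0.01099 = 6992 ft³/s.
Q_A = 11240 ft³/s vs Q_B = 6992 ft³/s, so channel A carries more.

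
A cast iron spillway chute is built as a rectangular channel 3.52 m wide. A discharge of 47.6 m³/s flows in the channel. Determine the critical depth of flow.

y_c = 2.65 m

For a rectangular channel, critical depth y_c = (q²/g)^(1/3) where q = Q/b = 47.6/3.52 = 13.52 m²/s.
So y_c = (13.52²/9.81)^(1/3) = 2.65 m.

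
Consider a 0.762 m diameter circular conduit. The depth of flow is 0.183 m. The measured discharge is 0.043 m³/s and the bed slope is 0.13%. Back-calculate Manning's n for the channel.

n = 0.016

For a circular section of diameter D = 0.762 m at depth y = 0.183 m, the central angle is θ = 2 arccos(1 − 2y/D) = 2.049 rad. Then A = (D²/8)(θ − sin θ) = 0.08424 m² and P = Dθ/2 = 0.7805 m.
Hydraulic radius R = A/P = 0.08424/0.7805 = 0.1079 m.
Rearranging Manning's equation: n = (1/Q) A R^(2/3) S^(1/2) = (1/0.043) × 0.08424 × 0.1079^(2/3) × √0.0013 = 0.016.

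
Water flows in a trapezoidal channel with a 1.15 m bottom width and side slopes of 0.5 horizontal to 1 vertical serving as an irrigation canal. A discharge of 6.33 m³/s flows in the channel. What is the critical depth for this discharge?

At critical depth, Q² T / (g A³) = 1, i.e. A³/T = Q²/g = 6.33²/9.81 = 4.084.
Try y = 0.883 m: A³/T = 1.365 — too small.
Try y = 1.44 m: A³/T = 7.539 — too large.
Try y = 1.21 m: A³/T = 4.058 — close enough.

y_c = 1.21 m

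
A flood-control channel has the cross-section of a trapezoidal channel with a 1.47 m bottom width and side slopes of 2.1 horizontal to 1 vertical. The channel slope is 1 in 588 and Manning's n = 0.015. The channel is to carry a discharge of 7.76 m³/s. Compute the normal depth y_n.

y_n = 1.06 m

Manning's equation rearranged: A R^(2/3) = nQ / (1·√S) = 0.015 × 7.76 / (√0.001701) = 2.823.
Try y = 0.888 m: A R^(2/3) = 1.936 — short.
Try y = 1.35 m: A R^(2/3) = 4.797 — over.
Try y = 1.06 m: A R^(2/3) = 2.824 — matches.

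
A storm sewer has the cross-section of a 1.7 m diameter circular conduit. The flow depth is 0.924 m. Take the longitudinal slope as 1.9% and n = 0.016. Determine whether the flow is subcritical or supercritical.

supercritical

For a circular section of diameter D = 1.7 m at depth y = 0.924 m, the central angle is θ = 2 arccos(1 − 2y/D) = 3.316 rad. Then A = (D²/8)(θ − sin θ) = 1.261 m² and P = Dθ/2 = 2.819 m.
Hydraulic radius R = A/P = 1.261/2.819 = 0.4472 m.
V = (1/n) R^(2/3) √S = (1/0.016) × 0.4472^(2/3) × √0.019 = 5.038 m/s. Hydraulic depth D_h = A/T = 1.261/1.694 = 0.7443 m.
Froude number Fr = V/√(g·D_h) = 5.038/√(9.81×0.7443) = 1.86, which is greater than 1, so the flow is supercritical.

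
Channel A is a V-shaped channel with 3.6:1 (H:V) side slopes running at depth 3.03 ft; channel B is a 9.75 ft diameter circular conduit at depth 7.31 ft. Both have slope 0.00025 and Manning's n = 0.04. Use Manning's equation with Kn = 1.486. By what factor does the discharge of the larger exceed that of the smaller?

Channel A: For a triangular section with side slope z = 3.6: A = zy² = 3.6×3.03² = 33.05 ft²; P = 2y√(1+z²) = 2×3.03×3.736 = 22.64 ft. Hydraulic radius R = A/P = 33.05/22.64 = 1.46 ft. Q_A = (1.486/0.04)·33.05·1.46^(2/3)·√0.00025 = 24.98 ft³/s.
Channel B: For a circular section of diameter D = 9.75 ft at depth y = 7.31 ft, the central angle is θ = 2 arccos(1 − 2y/D) = 4.188 rad. Then A = (D²/8)(θ − sin θ) = 60.04 ft² and P = Dθ/2 = 20.41 ft. Hydraulic radius R = A/P = 60.04/20.41 = 2.941 ft. Q_B = (1.486/0.04)·60.04·2.941^(2/3)·√0.00025 = 72.4 ft³/s.
The larger discharge is 72.4 ft³/s and the smaller is 24.98 ft³/s; the ratio is 2.9.

2.9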